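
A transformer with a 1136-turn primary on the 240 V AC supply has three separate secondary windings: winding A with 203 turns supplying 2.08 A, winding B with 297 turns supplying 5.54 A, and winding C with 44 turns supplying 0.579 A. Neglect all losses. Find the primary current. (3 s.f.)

I_p ≈ 1.84 A

V_A = 240 × 203/1136 = 42.887 V; V_B = 240 × 297/1136 = 62.746 V; V_C = 240 × 44/1136 = 9.2958 V.
P_out = V_A I_A + V_B I_B + V_C I_C = 42.887×2.08 + 62.746×5.54 + 9.2958×0.579 = 89.206 + 347.62 + 5.3823 = 442.20 W.
Ideal ⇒ P_in = P_out, so I_p = P_out/V_p = 442.20/240 = 1.84 A.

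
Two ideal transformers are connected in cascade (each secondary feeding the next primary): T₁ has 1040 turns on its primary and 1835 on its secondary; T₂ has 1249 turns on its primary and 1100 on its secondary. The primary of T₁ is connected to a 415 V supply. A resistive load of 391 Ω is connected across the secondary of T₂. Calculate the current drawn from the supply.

Secondary of T₁: V = 415.00 × 1835/1040 = 732.24 V.
Secondary of T₂: V = 732.24 × 1100/1249 = 644.88 V.
I_load = 644.88/391 = 1.6493 A, so P_out = 644.88 × 1.6493 = 1063.6 W.
All ideal ⇒ P_in = P_out, so I_supply = 1063.6/415 = 2.56 A.

I_supply ≈ 2.56 A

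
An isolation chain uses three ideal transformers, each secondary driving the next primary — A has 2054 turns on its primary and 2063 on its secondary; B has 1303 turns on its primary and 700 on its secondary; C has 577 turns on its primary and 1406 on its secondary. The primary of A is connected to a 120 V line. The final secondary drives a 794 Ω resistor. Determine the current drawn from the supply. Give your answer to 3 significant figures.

I_supply ≈ 0.261 A

After A: V = 120.00 × 2063/2054 = 120.53 V.
After B: V = 120.53 × 700/1303 = 64.749 V.
After C: V = 64.749 × 1406/577 = 157.78 V.
I_load = 157.78/794 = 0.19871 A, so P_out = 157.78 × 0.19871 = 31.352 W.
All ideal ⇒ P_in = P_out, so I_supply = 31.352/120 = 0.261 A.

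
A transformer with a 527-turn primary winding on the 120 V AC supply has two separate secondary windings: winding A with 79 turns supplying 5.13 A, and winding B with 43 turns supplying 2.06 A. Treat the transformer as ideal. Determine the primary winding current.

I_p ≈ 0.937 A

V_A = 120 × 79/527 = 17.989 V; V_B = 120 × 43/527 = 9.7913 V.
P_out = V_A I_A + V_B I_B = 17.989×5.13 + 9.7913×2.06 = 92.282 + 20.170 = 112.45 W.
Ideal ⇒ P_in = P_out, so I_p = P_out/V_p = 112.45/120 = 0.937 A.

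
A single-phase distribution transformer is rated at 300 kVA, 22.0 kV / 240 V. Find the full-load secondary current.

I_s = S/V_s = 300000/240 = 1250 A.

I_s ≈ 1250 A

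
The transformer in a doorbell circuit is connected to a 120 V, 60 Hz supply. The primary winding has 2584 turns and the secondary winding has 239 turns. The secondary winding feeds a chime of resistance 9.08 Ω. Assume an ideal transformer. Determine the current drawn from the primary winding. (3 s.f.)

V_s = V_p × N_s/N_p = 120 × 239/2584 = 11.099 V.
I_s = V_s/R = 11.099/9.08 = 1.2224 A.
For an ideal transformer I_p N_p = I_s N_s, so I_p = 1.2224 × 239/2584 = 0.113 A.

I_p ≈ 0.113 A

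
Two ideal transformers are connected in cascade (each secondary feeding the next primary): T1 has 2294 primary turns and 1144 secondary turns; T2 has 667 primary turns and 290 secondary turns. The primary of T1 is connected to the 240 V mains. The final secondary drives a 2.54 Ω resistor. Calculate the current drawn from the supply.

I_supply ≈ 4.44 A

After T1: V = 240.00 × 1144/2294 = 119.69 V.
After T2: V = 119.69 × 290/667 = 52.037 V.
I_load = 52.037/2.54 = 20.487 A, so P_out = 52.037 × 20.487 = 1066.1 W.
All ideal ⇒ P_in = P_out, so I_supply = 1066.1/240 = 4.44 A.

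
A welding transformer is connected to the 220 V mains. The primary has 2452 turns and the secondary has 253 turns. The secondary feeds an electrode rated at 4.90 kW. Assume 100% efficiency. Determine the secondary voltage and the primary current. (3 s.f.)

V_s = V_p × N_s/N_p = 220 × 253/2452 = 22.700 V.
I_s = P/V_s = 4900/22.700 = 215.86 A.
I_p = I_s × N_s/N_p = 215.86 × 253/2452 = 22.3 A.

V_s ≈ 22.7 V, I_p ≈ 22.3 A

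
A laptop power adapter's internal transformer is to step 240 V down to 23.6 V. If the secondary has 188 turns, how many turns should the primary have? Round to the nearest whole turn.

N_p = 1912 turns

N_p/N_s = V_p/V_s, so N_p = 188 × 240/23.6 = 1911.9 ≈ 1912 turns.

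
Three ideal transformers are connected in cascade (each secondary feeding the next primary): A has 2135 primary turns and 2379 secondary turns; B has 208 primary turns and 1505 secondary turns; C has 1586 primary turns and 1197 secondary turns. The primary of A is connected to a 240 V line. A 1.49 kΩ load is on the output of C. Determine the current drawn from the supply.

I_supply ≈ 5.96 A

Secondary of A: V = 240.00 × 2379/2135 = 267.43 V.
Secondary of B: V = 267.43 × 1505/208 = 1935.0 V.
Secondary of C: V = 1935.0 × 1197/1586 = 1460.4 V.
I_load = 1460.4/1490 = 0.98013 A, so P_out = 1460.4 × 0.98013 = 1431.4 W.
All ideal ⇒ P_in = P_out, so I_supply = 1431.4/240 = 5.96 A.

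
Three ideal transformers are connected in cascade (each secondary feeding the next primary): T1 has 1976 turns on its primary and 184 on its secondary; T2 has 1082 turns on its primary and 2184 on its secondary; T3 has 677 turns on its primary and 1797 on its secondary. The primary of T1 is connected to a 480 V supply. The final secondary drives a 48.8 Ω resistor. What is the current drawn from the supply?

I_supply ≈ 2.45 A

Secondary of T1: V = 480.00 × 184/1976 = 44.696 V.
Secondary of T2: V = 44.696 × 2184/1082 = 90.219 V.
Secondary of T3: V = 90.219 × 1797/677 = 239.47 V.
I_load = 239.47/48.8 = 4.9072 A, so P_out = 239.47 × 4.9072 = 1175.2 W.
All ideal ⇒ P_in = P_out, so I_supply = 1175.2/480 = 2.45 A.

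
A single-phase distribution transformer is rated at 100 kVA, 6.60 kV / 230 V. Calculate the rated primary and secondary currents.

I_p ≈ 15.2 A, I_s ≈ 435 A

I_p = S/V_p = 100000/6600 = 15.2 A.
I_s = S/V_s = 100000/230 = 435 A.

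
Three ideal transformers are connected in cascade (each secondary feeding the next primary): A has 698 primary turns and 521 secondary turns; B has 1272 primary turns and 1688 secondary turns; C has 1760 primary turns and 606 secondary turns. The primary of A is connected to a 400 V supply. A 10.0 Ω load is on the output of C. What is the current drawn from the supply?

Secondary of A: V = 400.00 × 521/698 = 298.57 V.
Secondary of B: V = 298.57 × 1688/1272 = 396.21 V.
Secondary of C: V = 396.21 × 606/1760 = 136.42 V.
I_load = 136.42/10.0 = 13.642 A, so P_out = 136.42 × 13.642 = 1861.1 W.
All ideal ⇒ P_in = P_out, so I_supply = 1861.1/400 = 4.65 A.

I_supply ≈ 4.65 A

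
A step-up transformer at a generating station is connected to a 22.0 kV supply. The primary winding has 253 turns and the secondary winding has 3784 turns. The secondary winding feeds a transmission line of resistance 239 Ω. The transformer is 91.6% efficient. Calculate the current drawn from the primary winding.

I_p ≈ 22500 A

V_s = 22000 × 3784/253 = 329040 V.
I_s = V_s/R = 329040/239 = 1376.8 A.
P_out = V_s I_s = 329040 × 1376.8 = 4.5301×10^8 W.
P_in = P_out/η = 4.5301×10^8/0.916 = 4.9455×10^8 W.
I_p = P_in/V_p = 4.9455×10^8/22000 = 22500 A.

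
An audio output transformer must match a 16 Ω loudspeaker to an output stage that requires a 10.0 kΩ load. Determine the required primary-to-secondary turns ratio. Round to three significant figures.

Z_p/Z_s = (N_p/N_s)², so N_p/N_s = √(10000/16) = √625 = 25.0.

N_p/N_s ≈ 25.0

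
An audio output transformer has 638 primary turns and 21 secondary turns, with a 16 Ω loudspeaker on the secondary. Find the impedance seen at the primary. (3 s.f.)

Z_p = (N_p/N_s)² × Z_s = (638/21)² × 16 = 14800 Ω.

Z_p ≈ 14800 Ω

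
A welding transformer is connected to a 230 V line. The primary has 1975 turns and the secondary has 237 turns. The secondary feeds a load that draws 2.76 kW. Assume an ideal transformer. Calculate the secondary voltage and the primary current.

V_s ≈ 27.6 V, I_p ≈ 12.0 A

V_s = V_p × N_s/N_p = 230 × 237/1975 = 27.600 V.
I_s = P/V_s = 2760/27.600 = 100.00 A.
I_p = I_s × N_s/N_p = 100.00 × 237/1975 = 12.0 A.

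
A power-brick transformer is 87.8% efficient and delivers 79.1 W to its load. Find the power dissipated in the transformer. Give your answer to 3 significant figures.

P_in = P_out/η = 79.1/0.878 = 90.0911 W.
P_loss = P_in − P_out = 90.0911 − 79.1 = 11.0 W.

P_loss ≈ 11.0 W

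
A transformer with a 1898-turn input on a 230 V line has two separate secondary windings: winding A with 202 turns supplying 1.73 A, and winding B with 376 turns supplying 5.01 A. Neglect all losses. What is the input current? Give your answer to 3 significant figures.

V_A = 230 × 202/1898 = 24.478 V; V_B = 230 × 376/1898 = 45.564 V.
P_out = V_A I_A + V_B I_B = 24.478×1.73 + 45.564×5.01 = 42.348 + 228.27 = 270.62 W.
Ideal ⇒ P_in = P_out, so I_in = P_out/V_in = 270.62/230 = 1.18 A.

I_in ≈ 1.18 A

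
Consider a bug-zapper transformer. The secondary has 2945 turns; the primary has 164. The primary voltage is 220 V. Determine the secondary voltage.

V_s ≈ 3950 V

V_s/V_p = N_s/N_p, so V_s = 220 × 2945/164 = 3950 V.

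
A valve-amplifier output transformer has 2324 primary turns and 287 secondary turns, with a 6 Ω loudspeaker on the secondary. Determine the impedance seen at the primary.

Z_p = (N_p/N_s)² × Z_s = (2324/287)² × 6 = 393 Ω.

Z_p ≈ 393 Ω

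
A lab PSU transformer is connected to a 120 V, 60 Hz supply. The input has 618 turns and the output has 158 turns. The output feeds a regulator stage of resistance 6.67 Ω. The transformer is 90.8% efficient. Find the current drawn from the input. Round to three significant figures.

I_in ≈ 1.30 A

V_out = 120 × 158/618 = 30.680 V.
I_out = V_out/R = 30.680/6.67 = 4.5996 A.
P_out = V_out I_out = 30.680 × 4.5996 = 141.12 W.
P_in = P_out/η = 141.12/0.908 = 155.41 W.
I_in = P_in/V_in = 155.41/120 = 1.30 A.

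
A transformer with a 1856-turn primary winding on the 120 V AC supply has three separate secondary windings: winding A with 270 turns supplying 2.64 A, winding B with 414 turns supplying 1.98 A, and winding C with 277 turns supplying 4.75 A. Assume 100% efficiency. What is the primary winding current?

I_p ≈ 1.53 A

V_A = 120 × 270/1856 = 17.457 V; V_B = 120 × 414/1856 = 26.767 V; V_C = 120 × 277/1856 = 17.909 V.
P_out = V_A I_A + V_B I_B + V_C I_C = 17.457×2.64 + 26.767×1.98 + 17.909×4.75 = 46.086 + 52.999 + 85.070 = 184.16 W.
Ideal ⇒ P_in = P_out, so I_p = P_out/V_p = 184.16/120 = 1.53 A.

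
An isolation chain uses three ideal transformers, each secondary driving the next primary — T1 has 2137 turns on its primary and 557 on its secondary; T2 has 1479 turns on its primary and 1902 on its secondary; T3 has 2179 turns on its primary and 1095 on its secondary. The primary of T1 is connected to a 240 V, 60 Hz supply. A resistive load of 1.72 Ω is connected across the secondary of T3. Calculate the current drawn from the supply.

I_supply ≈ 3.96 A

After T1: V = 240.00 × 557/2137 = 62.555 V.
After T2: V = 62.555 × 1902/1479 = 80.446 V.
After T3: V = 80.446 × 1095/2179 = 40.426 V.
I_load = 40.426/1.72 = 23.504 A, so P_out = 40.426 × 23.504 = 950.15 W.
All ideal ⇒ P_in = P_out, so I_supply = 950.15/240 = 3.96 A.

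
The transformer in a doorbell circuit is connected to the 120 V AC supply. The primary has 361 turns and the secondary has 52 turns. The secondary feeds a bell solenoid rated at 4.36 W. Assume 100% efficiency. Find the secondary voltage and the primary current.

V_s ≈ 17.3 V, I_p ≈ 0.0363 A

V_s = V_p × N_s/N_p = 120 × 52/361 = 17.285 V.
I_s = P/V_s = 4.36/17.285 = 0.25224 A.
I_p = I_s × N_s/N_p = 0.25224 × 52/361 = 0.0363 A.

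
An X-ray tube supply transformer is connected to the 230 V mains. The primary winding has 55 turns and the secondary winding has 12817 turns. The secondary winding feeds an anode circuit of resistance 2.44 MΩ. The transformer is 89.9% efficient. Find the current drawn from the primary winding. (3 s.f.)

I_p ≈ 5.69 A

V_s = 230 × 12817/55 = 53598 V.
I_s = V_s/R = 53598/(2.44×10^6) = 0.021967 A.
P_out = V_s I_s = 53598 × 0.021967 = 1177.4 W.
P_in = P_out/η = 1177.4/0.899 = 1309.6 W.
I_p = P_in/V_p = 1309.6/230 = 5.69 A.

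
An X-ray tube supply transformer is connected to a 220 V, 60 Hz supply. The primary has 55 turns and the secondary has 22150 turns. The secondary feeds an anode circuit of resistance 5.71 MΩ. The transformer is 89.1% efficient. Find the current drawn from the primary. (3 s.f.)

I_p ≈ 7.01 A

V_s = 220 × 22150/55 = 88600 V.
I_s = V_s/R = 88600/(5.71×10^6) = 0.015517 A.
P_out = V_s I_s = 88600 × 0.015517 = 1374.8 W.
P_in = P_out/η = 1374.8/0.891 = 1543.0 W.
I_p = P_in/V_p = 1543.0/220 = 7.01 A.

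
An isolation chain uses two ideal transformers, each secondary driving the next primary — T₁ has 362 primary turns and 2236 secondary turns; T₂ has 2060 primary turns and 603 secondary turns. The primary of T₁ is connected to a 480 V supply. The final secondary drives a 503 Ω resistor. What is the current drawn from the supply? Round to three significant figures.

I_supply ≈ 3.12 A

After T₁: V = 480.00 × 2236/362 = 2964.9 V.
After T₂: V = 2964.9 × 603/2060 = 867.87 V.
I_load = 867.87/503 = 1.7254 A, so P_out = 867.87 × 1.7254 = 1497.4 W.
All ideal ⇒ P_in = P_out, so I_supply = 1497.4/480 = 3.12 A.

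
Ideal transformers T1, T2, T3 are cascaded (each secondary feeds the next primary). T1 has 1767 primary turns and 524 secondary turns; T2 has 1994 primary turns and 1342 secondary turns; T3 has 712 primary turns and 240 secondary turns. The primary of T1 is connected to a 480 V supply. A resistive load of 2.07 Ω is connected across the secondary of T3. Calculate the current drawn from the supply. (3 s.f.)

I_supply ≈ 1.05 A

Secondary of T1: V = 480.00 × 524/1767 = 142.34 V.
Secondary of T2: V = 142.34 × 1342/1994 = 95.800 V.
Secondary of T3: V = 95.800 × 240/712 = 32.292 V.
I_load = 32.292/2.07 = 15.600 A, so P_out = 32.292 × 15.600 = 503.75 W.
All ideal ⇒ P_in = P_out, so I_supply = 503.75/480 = 1.05 A.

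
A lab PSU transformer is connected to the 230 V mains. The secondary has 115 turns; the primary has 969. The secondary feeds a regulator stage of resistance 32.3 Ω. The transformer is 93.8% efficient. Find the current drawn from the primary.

V_s = 230 × 115/969 = 27.296 V.
I_s = V_s/R = 27.296/32.3 = 0.84508 A.
P_out = V_s I_s = 27.296 × 0.84508 = 23.068 W.
P_in = P_out/η = 23.068/0.938 = 24.592 W.
I_p = P_in/V_p = 24.592/230 = 0.107 A.

I_p ≈ 0.107 A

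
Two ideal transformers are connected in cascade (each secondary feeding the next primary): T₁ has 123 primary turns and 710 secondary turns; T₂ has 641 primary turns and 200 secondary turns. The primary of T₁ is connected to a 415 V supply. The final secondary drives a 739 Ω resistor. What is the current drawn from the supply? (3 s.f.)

I_supply ≈ 1.82 A

After T₁: V = 415.00 × 710/123 = 2395.5 V.
After T₂: V = 2395.5 × 200/641 = 747.43 V.
I_load = 747.43/739 = 1.0114 A, so P_out = 747.43 × 1.0114 = 755.97 W.
All ideal ⇒ P_in = P_out, so I_supply = 755.97/415 = 1.82 A.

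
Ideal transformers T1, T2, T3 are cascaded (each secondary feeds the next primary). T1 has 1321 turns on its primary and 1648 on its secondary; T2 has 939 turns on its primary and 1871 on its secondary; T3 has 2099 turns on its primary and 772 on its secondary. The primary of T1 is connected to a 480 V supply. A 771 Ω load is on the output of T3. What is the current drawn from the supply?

I_supply ≈ 0.520 A

After T1: V = 480.00 × 1648/1321 = 598.82 V.
After T2: V = 598.82 × 1871/939 = 1193.2 V.
After T3: V = 1193.2 × 772/2099 = 438.84 V.
I_load = 438.84/771 = 0.56919 A, so P_out = 438.84 × 0.56919 = 249.78 W.
All ideal ⇒ P_in = P_out, so I_supply = 249.78/480 = 0.520 A.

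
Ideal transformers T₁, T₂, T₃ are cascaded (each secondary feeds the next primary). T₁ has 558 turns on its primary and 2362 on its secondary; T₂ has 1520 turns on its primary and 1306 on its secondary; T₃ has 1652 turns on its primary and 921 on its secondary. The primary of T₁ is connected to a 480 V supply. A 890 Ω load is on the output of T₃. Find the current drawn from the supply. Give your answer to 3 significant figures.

Secondary of T₁: V = 480.00 × 2362/558 = 2031.8 V.
Secondary of T₂: V = 2031.8 × 1306/1520 = 1745.8 V.
Secondary of T₃: V = 1745.8 × 921/1652 = 973.28 V.
I_load = 973.28/890 = 1.0936 A, so P_out = 973.28 × 1.0936 = 1064.3 W.
All ideal ⇒ P_in = P_out, so I_supply = 1064.3/480 = 2.22 A.

I_supply ≈ 2.22 A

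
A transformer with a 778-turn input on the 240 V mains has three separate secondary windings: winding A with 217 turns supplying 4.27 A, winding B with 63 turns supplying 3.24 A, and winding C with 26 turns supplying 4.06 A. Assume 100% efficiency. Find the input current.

V_A = 240 × 217/778 = 66.941 V; V_B = 240 × 63/778 = 19.434 V; V_C = 240 × 26/778 = 8.0206 V.
P_out = V_A I_A + V_B I_B + V_C I_C = 66.941×4.27 + 19.434×3.24 + 8.0206×4.06 = 285.84 + 62.968 + 32.563 = 381.37 W.
Ideal ⇒ P_in = P_out, so I_in = P_out/V_in = 381.37/240 = 1.59 A.

I_in ≈ 1.59 A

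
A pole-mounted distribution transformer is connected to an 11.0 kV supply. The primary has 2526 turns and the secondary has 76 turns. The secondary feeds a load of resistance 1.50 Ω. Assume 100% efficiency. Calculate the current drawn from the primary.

V_s = V_p × N_s/N_p = 11000 × 76/2526 = 330.96 V.
I_s = V_s/R = 330.96/1.50 = 220.64 A.
For an ideal transformer I_p N_p = I_s N_s, so I_p = 220.64 × 76/2526 = 6.64 A.

I_p ≈ 6.64 A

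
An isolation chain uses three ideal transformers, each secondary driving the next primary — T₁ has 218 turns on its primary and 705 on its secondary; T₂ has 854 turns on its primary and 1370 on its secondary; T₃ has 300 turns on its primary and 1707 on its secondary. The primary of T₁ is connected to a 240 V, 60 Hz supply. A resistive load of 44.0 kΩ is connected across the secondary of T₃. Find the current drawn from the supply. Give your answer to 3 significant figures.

Secondary of T₁: V = 240.00 × 705/218 = 776.15 V.
Secondary of T₂: V = 776.15 × 1370/854 = 1245.1 V.
Secondary of T₃: V = 1245.1 × 1707/300 = 7084.7 V.
I_load = 7084.7/44000 = 0.16101 A, so P_out = 7084.7 × 0.16101 = 1140.7 W.
All ideal ⇒ P_in = P_out, so I_supply = 1140.7/240 = 4.75 A.

I_supply ≈ 4.75 A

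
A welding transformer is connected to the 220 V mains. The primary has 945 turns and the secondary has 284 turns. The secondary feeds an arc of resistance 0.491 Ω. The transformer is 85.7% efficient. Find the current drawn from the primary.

I_p ≈ 47.2 A

V_s = 220 × 284/945 = 66.116 V.
I_s = V_s/R = 66.116/0.491 = 134.66 A.
P_out = V_s I_s = 66.116 × 134.66 = 8903.0 W.
P_in = P_out/η = 8903.0/0.857 = 10389 W.
I_p = P_in/V_p = 10389/220 = 47.2 A.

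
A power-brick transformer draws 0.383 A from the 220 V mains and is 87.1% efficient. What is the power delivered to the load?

P_in = V_p I_p = 220 × 0.383 = 84.260 W.
P_out = η P_in = 0.871 × 84.260 = 73.4 W.

P_out ≈ 73.4 W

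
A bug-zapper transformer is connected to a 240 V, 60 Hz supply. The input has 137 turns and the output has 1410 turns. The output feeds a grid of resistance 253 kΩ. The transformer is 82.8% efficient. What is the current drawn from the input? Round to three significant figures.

I_in ≈ 0.121 A

V_out = 240 × 1410/137 = 2470.1 V.
I_out = V_out/R = 2470.1/253000 = 0.0097631 A.
P_out = V_out I_out = 2470.1 × 0.0097631 = 24.116 W.
P_in = P_out/η = 24.116/0.828 = 29.125 W.
I_in = P_in/V_in = 29.125/240 = 0.121 A.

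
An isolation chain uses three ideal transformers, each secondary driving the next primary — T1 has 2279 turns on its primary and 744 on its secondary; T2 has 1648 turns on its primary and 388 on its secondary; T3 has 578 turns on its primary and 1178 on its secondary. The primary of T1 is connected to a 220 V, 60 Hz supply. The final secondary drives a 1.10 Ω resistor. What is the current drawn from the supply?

After T1: V = 220.00 × 744/2279 = 71.821 V.
After T2: V = 71.821 × 388/1648 = 16.909 V.
After T3: V = 16.909 × 1178/578 = 34.462 V.
I_load = 34.462/1.10 = 31.329 A, so P_out = 34.462 × 31.329 = 1079.7 W.
All ideal ⇒ P_in = P_out, so I_supply = 1079.7/220 = 4.91 A.

I_supply ≈ 4.91 A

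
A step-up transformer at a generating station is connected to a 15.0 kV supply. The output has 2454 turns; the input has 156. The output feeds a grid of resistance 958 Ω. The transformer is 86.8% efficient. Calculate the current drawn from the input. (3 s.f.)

V_out = 15000 × 2454/156 = 235960 V.
I_out = V_out/R = 235960/958 = 246.31 A.
P_out = V_out I_out = 235960 × 246.31 = 5.8119×10^7 W.
P_in = P_out/η = 5.8119×10^7/0.868 = 6.6957×10^7 W.
I_in = P_in/V_in = 6.6957×10^7/15000 = 4460 A.

I_in ≈ 4460 A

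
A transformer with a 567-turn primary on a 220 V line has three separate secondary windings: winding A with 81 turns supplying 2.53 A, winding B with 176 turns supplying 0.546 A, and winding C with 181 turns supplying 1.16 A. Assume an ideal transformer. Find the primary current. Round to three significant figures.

V_A = 220 × 81/567 = 31.429 V; V_B = 220 × 176/567 = 68.289 V; V_C = 220 × 181/567 = 70.229 V.
P_out = V_A I_A + V_B I_B + V_C I_C = 31.429×2.53 + 68.289×0.546 + 70.229×1.16 = 79.514 + 37.286 + 81.466 = 198.27 W.
Ideal ⇒ P_in = P_out, so I_p = P_out/V_p = 198.27/220 = 0.901 A.

I_p ≈ 0.901 A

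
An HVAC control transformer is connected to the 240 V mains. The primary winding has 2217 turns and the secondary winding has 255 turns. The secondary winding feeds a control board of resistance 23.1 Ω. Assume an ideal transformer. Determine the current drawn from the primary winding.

I_p ≈ 0.137 A

V_s = V_p × N_s/N_p = 240 × 255/2217 = 27.605 V.
I_s = V_s/R = 27.605/23.1 = 1.1950 A.
For an ideal transformer I_p N_p = I_s N_s, so I_p = 1.1950 × 255/2217 = 0.137 A.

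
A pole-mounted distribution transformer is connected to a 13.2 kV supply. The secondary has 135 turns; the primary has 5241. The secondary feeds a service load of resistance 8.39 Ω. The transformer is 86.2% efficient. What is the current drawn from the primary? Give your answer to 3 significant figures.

I_p ≈ 1.21 A

V_s = 13200 × 135/5241 = 340.01 V.
I_s = V_s/R = 340.01/8.39 = 40.526 A.
P_out = V_s I_s = 340.01 × 40.526 = 13779 W.
P_in = P_out/η = 13779/0.862 = 15985 W.
I_p = P_in/V_p = 15985/13200 = 1.21 A.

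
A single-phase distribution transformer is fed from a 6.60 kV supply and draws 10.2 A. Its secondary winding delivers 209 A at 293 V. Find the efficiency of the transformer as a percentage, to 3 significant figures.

η ≈ 91.0%

P_in = 6600 × 10.2 = 67320.0 W.
P_out = 293 × 209 = 61237.0 W.
η = P_out/P_in = 61237.0/67320.0 = 0.910.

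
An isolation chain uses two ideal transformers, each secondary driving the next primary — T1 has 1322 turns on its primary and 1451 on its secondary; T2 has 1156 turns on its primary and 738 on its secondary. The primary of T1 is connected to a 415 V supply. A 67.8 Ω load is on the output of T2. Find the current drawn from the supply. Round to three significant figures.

After T1: V = 415.00 × 1451/1322 = 455.50 V.
After T2: V = 455.50 × 738/1156 = 290.79 V.
I_load = 290.79/67.8 = 4.2890 A, so P_out = 290.79 × 4.2890 = 1247.2 W.
All ideal ⇒ P_in = P_out, so I_supply = 1247.2/415 = 3.01 A.

I_supply ≈ 3.01 A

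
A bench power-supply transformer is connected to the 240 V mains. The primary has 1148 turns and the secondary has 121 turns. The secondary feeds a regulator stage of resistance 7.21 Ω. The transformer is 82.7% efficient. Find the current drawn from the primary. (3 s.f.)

V_s = 240 × 121/1148 = 25.296 V.
I_s = V_s/R = 25.296/7.21 = 3.5085 A.
P_out = V_s I_s = 25.296 × 3.5085 = 88.751 W.
P_in = P_out/η = 88.751/0.827 = 107.32 W.
I_p = P_in/V_p = 107.32/240 = 0.447 A.

I_p ≈ 0.447 A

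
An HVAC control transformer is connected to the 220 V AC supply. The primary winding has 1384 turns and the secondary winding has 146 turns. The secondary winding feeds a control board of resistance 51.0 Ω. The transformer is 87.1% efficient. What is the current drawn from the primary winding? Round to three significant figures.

I_p ≈ 0.0551 A

V_s = 220 × 146/1384 = 23.208 V.
I_s = V_s/R = 23.208/51.0 = 0.45506 A.
P_out = V_s I_s = 23.208 × 0.45506 = 10.561 W.
P_in = P_out/η = 10.561/0.871 = 12.125 W.
I_p = P_in/V_p = 12.125/220 = 0.0551 A.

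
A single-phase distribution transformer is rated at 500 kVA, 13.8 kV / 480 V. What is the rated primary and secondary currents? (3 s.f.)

I_p ≈ 36.2 A, I_s ≈ 1040 A

I_p = S/V_p = 500000/13800 = 36.2 A.
I_s = S/V_s = 500000/480 = 1040 A.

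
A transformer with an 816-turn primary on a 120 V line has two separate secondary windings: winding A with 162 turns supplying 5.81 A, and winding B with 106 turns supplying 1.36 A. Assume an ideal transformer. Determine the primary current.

V_A = 120 × 162/816 = 23.824 V; V_B = 120 × 106/816 = 15.588 V.
P_out = V_A I_A + V_B I_B = 23.824×5.81 + 15.588×1.36 = 138.41 + 21.200 = 159.61 W.
Ideal ⇒ P_in = P_out, so I_p = P_out/V_p = 159.61/120 = 1.33 A.

I_p ≈ 1.33 A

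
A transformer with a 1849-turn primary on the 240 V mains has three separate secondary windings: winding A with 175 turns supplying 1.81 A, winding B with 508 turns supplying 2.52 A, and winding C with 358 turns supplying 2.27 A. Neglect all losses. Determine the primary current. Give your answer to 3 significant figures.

V_A = 240 × 175/1849 = 22.715 V; V_B = 240 × 508/1849 = 65.938 V; V_C = 240 × 358/1849 = 46.468 V.
P_out = V_A I_A + V_B I_B + V_C I_C = 22.715×1.81 + 65.938×2.52 + 46.468×2.27 = 41.114 + 166.16 + 105.48 = 312.76 W.
Ideal ⇒ P_in = P_out, so I_p = P_out/V_p = 312.76/240 = 1.30 A.

I_p ≈ 1.30 A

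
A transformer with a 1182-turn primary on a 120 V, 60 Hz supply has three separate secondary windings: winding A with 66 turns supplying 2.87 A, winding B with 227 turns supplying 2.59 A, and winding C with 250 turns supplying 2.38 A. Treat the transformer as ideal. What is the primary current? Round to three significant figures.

I_p ≈ 1.16 A

V_A = 120 × 66/1182 = 6.7005 V; V_B = 120 × 227/1182 = 23.046 V; V_C = 120 × 250/1182 = 25.381 V.
P_out = V_A I_A + V_B I_B + V_C I_C = 6.7005×2.87 + 23.046×2.59 + 25.381×2.38 = 19.230 + 59.688 + 60.406 = 139.32 W.
Ideal ⇒ P_in = P_out, so I_p = P_out/V_p = 139.32/120 = 1.16 A.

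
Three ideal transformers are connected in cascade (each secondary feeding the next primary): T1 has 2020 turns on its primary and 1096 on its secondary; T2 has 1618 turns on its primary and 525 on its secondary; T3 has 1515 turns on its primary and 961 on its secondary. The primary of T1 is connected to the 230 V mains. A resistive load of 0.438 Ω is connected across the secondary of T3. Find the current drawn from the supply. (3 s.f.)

After T1: V = 230.00 × 1096/2020 = 124.79 V.
After T2: V = 124.79 × 525/1618 = 40.492 V.
After T3: V = 40.492 × 961/1515 = 25.685 V.
I_load = 25.685/0.438 = 58.641 A, so P_out = 25.685 × 58.641 = 1506.2 W.
All ideal ⇒ P_in = P_out, so I_supply = 1506.2/230 = 6.55 A.

I_supply ≈ 6.55 A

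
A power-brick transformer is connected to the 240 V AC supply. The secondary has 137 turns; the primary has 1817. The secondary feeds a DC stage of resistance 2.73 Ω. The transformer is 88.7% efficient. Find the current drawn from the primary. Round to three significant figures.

V_s = 240 × 137/1817 = 18.096 V.
I_s = V_s/R = 18.096/2.73 = 6.6285 A.
P_out = V_s I_s = 18.096 × 6.6285 = 119.95 W.
P_in = P_out/η = 119.95/0.887 = 135.23 W.
I_p = P_in/V_p = 135.23/240 = 0.563 A.

I_p ≈ 0.563 A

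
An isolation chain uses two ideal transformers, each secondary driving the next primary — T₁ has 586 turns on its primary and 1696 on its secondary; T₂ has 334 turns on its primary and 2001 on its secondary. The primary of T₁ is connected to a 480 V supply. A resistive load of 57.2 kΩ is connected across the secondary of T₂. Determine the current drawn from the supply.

I_supply ≈ 2.52 A

After T₁: V = 480.00 × 1696/586 = 1389.2 V.
After T₂: V = 1389.2 × 2001/334 = 8322.8 V.
I_load = 8322.8/57200 = 0.14550 A, so P_out = 8322.8 × 0.14550 = 1211.0 W.
All ideal ⇒ P_in = P_out, so I_supply = 1211.0/480 = 2.52 A.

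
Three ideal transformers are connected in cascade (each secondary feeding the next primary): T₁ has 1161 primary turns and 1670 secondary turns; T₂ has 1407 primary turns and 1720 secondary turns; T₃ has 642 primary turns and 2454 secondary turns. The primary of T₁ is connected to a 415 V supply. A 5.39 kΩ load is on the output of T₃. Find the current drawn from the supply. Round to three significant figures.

Secondary of T₁: V = 415.00 × 1670/1161 = 596.94 V.
Secondary of T₂: V = 596.94 × 1720/1407 = 729.74 V.
Secondary of T₃: V = 729.74 × 2454/642 = 2789.4 V.
I_load = 2789.4/5390 = 0.51751 A, so P_out = 2789.4 × 0.51751 = 1443.5 W.
All ideal ⇒ P_in = P_out, so I_supply = 1443.5/415 = 3.48 A.

I_supply ≈ 3.48 A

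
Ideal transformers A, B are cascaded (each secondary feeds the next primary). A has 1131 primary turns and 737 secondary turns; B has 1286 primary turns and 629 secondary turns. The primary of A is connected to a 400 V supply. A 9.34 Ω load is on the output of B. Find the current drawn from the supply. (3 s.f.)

I_supply ≈ 4.35 A

Secondary of A: V = 400.00 × 737/1131 = 260.65 V.
Secondary of B: V = 260.65 × 629/1286 = 127.49 V.
I_load = 127.49/9.34 = 13.650 A, so P_out = 127.49 × 13.650 = 1740.2 W.
All ideal ⇒ P_in = P_out, so I_supply = 1740.2/400 = 4.35 A.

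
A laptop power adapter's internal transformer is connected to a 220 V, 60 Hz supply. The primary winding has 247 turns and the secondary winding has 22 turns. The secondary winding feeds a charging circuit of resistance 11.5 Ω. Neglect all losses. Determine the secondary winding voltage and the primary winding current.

V_s = V_p × N_s/N_p = 220 × 22/247 = 19.595 V.
I_s = V_s/R = 19.595/11.5 = 1.7039 A.
I_p = I_s × N_s/N_p = 1.7039 × 22/247 = 0.152 A.

V_s ≈ 19.6 V, I_p ≈ 0.152 A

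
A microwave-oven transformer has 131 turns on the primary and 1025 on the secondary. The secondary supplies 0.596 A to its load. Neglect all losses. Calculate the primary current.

I_p ≈ 4.66 A

For an ideal transformer I_p/I_s = N_s/N_p, so I_p = 0.596 × 1025/131 = 4.66 A.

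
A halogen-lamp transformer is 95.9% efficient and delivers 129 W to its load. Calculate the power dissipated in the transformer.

P_loss ≈ 5.52 W

P_in = P_out/η = 129/0.959 = 134.515 W.
P_loss = P_in − P_out = 134.515 − 129 = 5.52 W.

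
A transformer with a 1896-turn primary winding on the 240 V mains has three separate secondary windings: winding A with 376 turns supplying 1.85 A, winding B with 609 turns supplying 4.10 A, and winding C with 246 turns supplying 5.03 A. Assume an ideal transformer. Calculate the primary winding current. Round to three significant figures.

I_p ≈ 2.34 A

V_A = 240 × 376/1896 = 47.595 V; V_B = 240 × 609/1896 = 77.089 V; V_C = 240 × 246/1896 = 31.139 V.
P_out = V_A I_A + V_B I_B + V_C I_C = 47.595×1.85 + 77.089×4.10 + 31.139×5.03 = 88.051 + 316.06 + 156.63 = 560.74 W.
Ideal ⇒ P_in = P_out, so I_p = P_out/V_p = 560.74/240 = 2.34 A.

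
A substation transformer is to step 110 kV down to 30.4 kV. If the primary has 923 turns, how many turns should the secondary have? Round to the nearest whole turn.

N_s/N_p = V_s/V_p, so N_s = 923 × 30400/110000 = 255.1 ≈ 255 turns.

N_s = 255 turns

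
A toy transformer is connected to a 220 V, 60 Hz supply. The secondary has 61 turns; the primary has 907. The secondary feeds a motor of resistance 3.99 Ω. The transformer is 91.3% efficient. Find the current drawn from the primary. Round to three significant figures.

V_s = 220 × 61/907 = 14.796 V.
I_s = V_s/R = 14.796/3.99 = 3.7083 A.
P_out = V_s I_s = 14.796 × 3.7083 = 54.868 W.
P_in = P_out/η = 54.868/0.913 = 60.096 W.
I_p = P_in/V_p = 60.096/220 = 0.273 A.

I_p ≈ 0.273 A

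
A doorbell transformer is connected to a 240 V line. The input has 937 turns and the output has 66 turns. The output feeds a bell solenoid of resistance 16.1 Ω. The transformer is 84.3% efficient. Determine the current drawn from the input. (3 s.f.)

V_out = 240 × 66/937 = 16.905 V.
I_out = V_out/R = 16.905/16.1 = 1.0500 A.
P_out = V_out I_out = 16.905 × 1.0500 = 17.750 W.
P_in = P_out/η = 17.750/0.843 = 21.056 W.
I_in = P_in/V_in = 21.056/240 = 0.0877 A.

I_in ≈ 0.0877 A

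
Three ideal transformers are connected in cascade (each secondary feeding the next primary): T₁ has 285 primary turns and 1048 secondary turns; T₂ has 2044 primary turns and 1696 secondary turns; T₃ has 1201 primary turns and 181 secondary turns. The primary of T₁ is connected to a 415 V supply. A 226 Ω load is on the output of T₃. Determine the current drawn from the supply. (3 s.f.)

I_supply ≈ 0.388 A

After T₁: V = 415.00 × 1048/285 = 1526.0 V.
After T₂: V = 1526.0 × 1696/2044 = 1266.2 V.
After T₃: V = 1266.2 × 181/1201 = 190.83 V.
I_load = 190.83/226 = 0.84438 A, so P_out = 190.83 × 0.84438 = 161.13 W.
All ideal ⇒ P_in = P_out, so I_supply = 161.13/415 = 0.388 A.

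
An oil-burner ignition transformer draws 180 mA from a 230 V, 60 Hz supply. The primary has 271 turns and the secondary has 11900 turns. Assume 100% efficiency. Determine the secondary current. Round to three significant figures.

I_s/I_p = N_p/N_s, so I_s = 0.180 × 271/11900 = 0.00410 A.

I_s ≈ 0.00410 A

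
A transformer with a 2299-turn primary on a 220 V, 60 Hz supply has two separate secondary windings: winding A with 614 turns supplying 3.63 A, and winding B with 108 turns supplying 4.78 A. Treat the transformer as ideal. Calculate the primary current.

I_p ≈ 1.19 A

V_A = 220 × 614/2299 = 58.756 V; V_B = 220 × 108/2299 = 10.335 V.
P_out = V_A I_A + V_B I_B = 58.756×3.63 + 10.335×4.78 = 213.28 + 49.401 = 262.69 W.
Ideal ⇒ P_in = P_out, so I_p = P_out/V_p = 262.69/220 = 1.19 A.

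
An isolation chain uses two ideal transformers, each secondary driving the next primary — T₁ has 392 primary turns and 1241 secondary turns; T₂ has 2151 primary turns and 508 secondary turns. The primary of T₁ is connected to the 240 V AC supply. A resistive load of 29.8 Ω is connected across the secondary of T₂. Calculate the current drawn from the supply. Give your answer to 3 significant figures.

I_supply ≈ 4.50 A

After T₁: V = 240.00 × 1241/392 = 759.80 V.
After T₂: V = 759.80 × 508/2151 = 179.44 V.
I_load = 179.44/29.8 = 6.0215 A, so P_out = 179.44 × 6.0215 = 1080.5 W.
All ideal ⇒ P_in = P_out, so I_supply = 1080.5/240 = 4.50 A.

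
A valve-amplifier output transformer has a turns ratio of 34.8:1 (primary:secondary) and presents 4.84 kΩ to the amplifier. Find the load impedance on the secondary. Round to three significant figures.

Z_s = Z_p/(N_p/N_s)² = 4840/34.8² = 4.00 Ω.

Z_s ≈ 4.00 Ω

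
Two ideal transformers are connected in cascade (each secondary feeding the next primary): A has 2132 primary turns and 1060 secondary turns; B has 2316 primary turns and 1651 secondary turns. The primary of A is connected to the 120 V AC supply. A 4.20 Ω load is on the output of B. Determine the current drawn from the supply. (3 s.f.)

After A: V = 120.00 × 1060/2132 = 59.662 V.
After B: V = 59.662 × 1651/2316 = 42.531 V.
I_load = 42.531/4.20 = 10.126 A, so P_out = 42.531 × 10.126 = 430.69 W.
All ideal ⇒ P_in = P_out, so I_supply = 430.69/120 = 3.59 A.

I_supply ≈ 3.59 A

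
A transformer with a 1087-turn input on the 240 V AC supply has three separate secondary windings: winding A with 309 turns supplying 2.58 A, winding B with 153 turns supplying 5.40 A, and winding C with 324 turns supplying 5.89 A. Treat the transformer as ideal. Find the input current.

I_in ≈ 3.25 A

V_A = 240 × 309/1087 = 68.224 V; V_B = 240 × 153/1087 = 33.781 V; V_C = 240 × 324/1087 = 71.536 V.
P_out = V_A I_A + V_B I_B + V_C I_C = 68.224×2.58 + 33.781×5.40 + 71.536×5.89 = 176.02 + 182.42 + 421.35 = 779.79 W.
Ideal ⇒ P_in = P_out, so I_in = P_out/V_in = 779.79/240 = 3.25 A.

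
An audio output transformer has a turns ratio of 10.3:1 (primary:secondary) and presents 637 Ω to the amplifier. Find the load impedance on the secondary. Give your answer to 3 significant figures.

Z_s = Z_p/(N_p/N_s)² = 637/10.3² = 6.00 Ω.

Z_s ≈ 6.00 Ω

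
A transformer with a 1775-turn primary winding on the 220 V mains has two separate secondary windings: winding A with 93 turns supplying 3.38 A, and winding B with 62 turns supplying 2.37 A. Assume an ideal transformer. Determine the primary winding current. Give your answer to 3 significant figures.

V_A = 220 × 93/1775 = 11.527 V; V_B = 220 × 62/1775 = 7.6845 V.
P_out = V_A I_A + V_B I_B = 11.527×3.38 + 7.6845×2.37 = 38.960 + 18.212 = 57.173 W.
Ideal ⇒ P_in = P_out, so I_p = P_out/V_p = 57.173/220 = 0.260 A.

I_p ≈ 0.260 A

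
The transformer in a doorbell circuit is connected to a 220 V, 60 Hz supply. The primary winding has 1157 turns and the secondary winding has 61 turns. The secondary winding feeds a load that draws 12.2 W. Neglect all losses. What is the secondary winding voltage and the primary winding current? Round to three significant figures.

V_s ≈ 11.6 V, I_p ≈ 0.0555 A

V_s = V_p × N_s/N_p = 220 × 61/1157 = 11.599 V.
I_s = P/V_s = 12.2/11.599 = 1.0518 A.
I_p = I_s × N_s/N_p = 1.0518 × 61/1157 = 0.0555 A.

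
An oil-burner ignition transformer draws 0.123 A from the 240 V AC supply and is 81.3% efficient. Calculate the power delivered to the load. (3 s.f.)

P_in = V_in I_in = 240 × 0.123 = 29.520 W.
P_out = η P_in = 0.813 × 29.520 = 24.0 W.

P_out ≈ 24.0 W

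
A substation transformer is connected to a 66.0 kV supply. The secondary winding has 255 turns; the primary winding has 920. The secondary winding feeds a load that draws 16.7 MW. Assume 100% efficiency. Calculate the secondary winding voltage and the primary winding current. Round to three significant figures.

V_s = V_p × N_s/N_p = 66000 × 255/920 = 18293 V.
I_s = P/V_s = 1.67×10^7/18293 = 912.89 A.
I_p = I_s × N_s/N_p = 912.89 × 255/920 = 253 A.

V_s ≈ 18300 V, I_p ≈ 253 A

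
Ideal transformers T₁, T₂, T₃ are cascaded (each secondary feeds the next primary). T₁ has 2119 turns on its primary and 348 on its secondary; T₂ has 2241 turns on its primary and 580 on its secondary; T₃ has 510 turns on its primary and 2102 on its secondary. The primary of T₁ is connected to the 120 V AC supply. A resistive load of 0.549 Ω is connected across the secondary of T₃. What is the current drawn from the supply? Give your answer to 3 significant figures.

I_supply ≈ 6.71 A

Secondary of T₁: V = 120.00 × 348/2119 = 19.707 V.
Secondary of T₂: V = 19.707 × 580/2241 = 5.1005 V.
Secondary of T₃: V = 5.1005 × 2102/510 = 21.022 V.
I_load = 21.022/0.549 = 38.292 A, so P_out = 21.022 × 38.292 = 804.98 W.
All ideal ⇒ P_in = P_out, so I_supply = 804.98/120 = 6.71 A.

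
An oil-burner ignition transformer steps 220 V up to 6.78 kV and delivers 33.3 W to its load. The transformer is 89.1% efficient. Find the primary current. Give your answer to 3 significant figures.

I_p ≈ 0.170 A

P_in = P_out/η = 33.3/0.891 = 37.374 W.
I_p = P_in/V_p = 37.374/220 = 0.170 A.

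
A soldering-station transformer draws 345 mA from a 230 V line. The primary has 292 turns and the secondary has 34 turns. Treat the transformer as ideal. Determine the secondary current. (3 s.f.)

I_s/I_p = N_p/N_s, so I_s = 0.345 × 292/34 = 2.96 A.

I_s ≈ 2.96 A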